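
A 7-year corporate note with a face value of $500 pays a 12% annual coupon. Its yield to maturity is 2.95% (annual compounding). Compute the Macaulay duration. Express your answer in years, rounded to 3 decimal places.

5.508 years

Periodic yield y = 0.0295. Discount each cash flow and weight by its year:
  t   CF        PV=CF/(1+0.0295)^t    t·PV
  1        60.00        58.2807        58.2807
  2        60.00        56.6107       113.2214
  3        60.00        54.9885       164.9656
  4        60.00        53.4129       213.6514
  5        60.00        51.8823       259.4117
  6        60.00        50.3957       302.3740
  7       560.00       456.8815     3,198.1705
  Σ                    782.4523     4,310.0753
Price P = Σ PV = 782.4523.
Macaulay duration = Σ(t·PV) / P = 4,310.0753 / 782.4523 = 5.50842 years.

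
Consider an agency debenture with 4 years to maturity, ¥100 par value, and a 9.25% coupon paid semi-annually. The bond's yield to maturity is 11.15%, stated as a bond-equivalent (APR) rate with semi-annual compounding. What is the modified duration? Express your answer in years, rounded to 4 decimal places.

Periodic yield y = 0.05575. First find Macaulay duration:
  t   CF        PV=CF/(1+0.05575)^t    t·PV
  1        4.625         4.3808         4.3808
  2        4.625         4.1494         8.2989
  3        4.625         3.9303        11.7910
  4        4.625         3.7228        14.8911
  5        4.625         3.5262        17.6310
  6        4.625         3.3400        20.0399
  7        4.625         3.1636        22.1453
  8      104.625        67.7871       542.2964
  Σ                     94.0002       641.4744
P = 94.0002; Macaulay duration = 641.4744 / 94.0002 = 6.82418 half-year periods = 3.41209 years.
Modified duration = D_Mac / (1 + y) = 3.41209 / 1.05575 = 3.23191 years.

3.2319 years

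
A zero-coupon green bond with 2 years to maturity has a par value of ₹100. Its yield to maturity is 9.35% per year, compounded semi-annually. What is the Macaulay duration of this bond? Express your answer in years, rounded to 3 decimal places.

2.000 years

A zero-coupon bond has a single cash flow at maturity, so its Macaulay duration equals its maturity: 2 years.
(Equivalently: 4 semi-annual periods ÷ 2 = 2 years.)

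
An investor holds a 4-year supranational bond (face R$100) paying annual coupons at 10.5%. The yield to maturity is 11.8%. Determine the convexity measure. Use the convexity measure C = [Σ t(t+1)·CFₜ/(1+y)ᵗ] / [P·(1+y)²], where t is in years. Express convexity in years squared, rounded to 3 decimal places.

13.112

With y = 0.118:
  t   CF        PV=CF/(1+0.118)^t    t·PV        t(t+1)·PV
  1        10.50         9.3918         9.3918          18.7835
  2        10.50         8.4005        16.8010          50.4031
  3        10.50         7.5139        22.5416          90.1665
  4       110.50        70.7286       282.9144       1,414.5720
  Σ                     96.0348       331.6488       1,573.9251
P = 96.0348.
Convexity = Σ t(t+1)·PV / [P·(1+y)²] = 1,573.9251 / (96.0348 × 1.249924) = 13.11209.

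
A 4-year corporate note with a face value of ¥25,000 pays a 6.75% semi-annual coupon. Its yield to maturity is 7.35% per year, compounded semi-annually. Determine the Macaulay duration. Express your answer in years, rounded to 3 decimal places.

3.566 years

Periodic yield y = 0.03675. Discount each cash flow and weight by its period:
  t   CF        PV=CF/(1+0.03675)^t    t·PV
  1       843.75       813.8413       813.8413
  2       843.75       784.9928     1,569.9857
  3       843.75       757.1670     2,271.5009
  4       843.75       730.3274     2,921.3097
  5       843.75       704.4393     3,522.1964
  6       843.75       679.4688     4,076.8128
  7       843.75       655.3835     4,587.6842
  8    25,843.75    19,362.5779   154,900.6235
  Σ                 24,488.1980   174,663.9546
Price P = Σ PV = 24,488.1980.
Macaulay duration = Σ(t·PV) / P = 174,663.9546 / 24,488.1980 = 7.13258 half-year periods.
In years: 7.13258 / 2 = 3.56629 years.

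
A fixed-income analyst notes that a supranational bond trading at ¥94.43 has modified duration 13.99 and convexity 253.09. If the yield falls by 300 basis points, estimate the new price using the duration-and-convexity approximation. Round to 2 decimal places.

Duration effect: -D_mod·Δy = -13.99 × (-0.03) = +0.419700
Convexity effect: ½·C·(Δy)² = 0.5 × 253.09 × (-0.03)² = +0.1138905
ΔP/P ≈ +0.419700 + 0.1138905 = +0.5335905
New price ≈ 94.43 × (1 + 0.5335905) = 144.816950915.

¥144.82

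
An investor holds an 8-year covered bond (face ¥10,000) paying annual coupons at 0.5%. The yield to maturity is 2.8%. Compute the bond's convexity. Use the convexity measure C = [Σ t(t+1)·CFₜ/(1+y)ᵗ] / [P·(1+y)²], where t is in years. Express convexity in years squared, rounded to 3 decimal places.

With y = 0.028:
  t   CF        PV=CF/(1+0.028)^t    t·PV        t(t+1)·PV
  1        50.00        48.6381        48.6381          97.2763
  2        50.00        47.3134        94.6267         283.8801
  3        50.00        46.0247       138.0740         552.2960
  4        50.00        44.7711       179.0843         895.4215
  5        50.00        43.5516       217.7582       1,306.5490
  6        50.00        42.3654       254.1924       1,779.3468
  7        50.00        41.2115       288.4804       2,307.8428
  8    10,050.00     8,057.8865    64,463.0918     580,167.8262
  Σ                  8,371.7622    65,683.9459     587,390.4388
P = 8,371.7622.
Convexity = Σ t(t+1)·PV / [P·(1+y)²] = 587,390.4388 / (8,371.7622 × 1.056784) = 66.39322.

66.393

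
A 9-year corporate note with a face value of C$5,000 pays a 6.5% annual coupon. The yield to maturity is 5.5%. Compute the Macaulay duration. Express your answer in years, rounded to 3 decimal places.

Periodic yield y = 0.055. Discount each cash flow and weight by its year:
  t   CF        PV=CF/(1+0.055)^t    t·PV
  1       325.00       308.0569       308.0569
  2       325.00       291.9970       583.9941
  3       325.00       276.7744       830.3233
  4       325.00       262.3454     1,049.3818
  5       325.00       248.6687     1,243.3433
  6       325.00       235.7049     1,414.2294
  7       325.00       223.4170     1,563.9187
  8       325.00       211.7696     1,694.1571
  9     5,325.00     3,288.8758    29,599.8823
  Σ                  5,347.6098    38,287.2869
Price P = Σ PV = 5,347.6098.
Macaulay duration = Σ(t·PV) / P = 38,287.2869 / 5,347.6098 = 7.15970 years.

7.160 years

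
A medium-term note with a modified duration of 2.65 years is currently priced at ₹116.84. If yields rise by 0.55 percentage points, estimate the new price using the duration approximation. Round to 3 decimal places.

Duration approximation: ΔP/P ≈ -D_mod · Δy = -2.65 × (+0.0055) = -0.014575.
New price ≈ 116.84 × (1 - 0.014575) = 115.137057.

₹115.137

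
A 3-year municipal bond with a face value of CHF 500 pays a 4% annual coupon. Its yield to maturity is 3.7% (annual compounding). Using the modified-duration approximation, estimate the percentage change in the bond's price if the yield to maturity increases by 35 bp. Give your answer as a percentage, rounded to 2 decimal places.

Periodic yield y = 0.037. Modified duration first:
  t   CF        PV=CF/(1+0.037)^t    t·PV
  1        20.00        19.2864        19.2864
  2        20.00        18.5983        37.1965
  3       520.00       466.3018     1,398.9053
  Σ                    504.1865     1,455.3883
P = 504.1865; D_Mac = 2.88661 yrs; D_mod = 2.88661/(1+0.037) = 2.78361 yrs.
ΔP/P ≈ -D_mod · Δy = -2.78361 × (+0.0035) = -0.009743 = -0.9743%.

-0.97%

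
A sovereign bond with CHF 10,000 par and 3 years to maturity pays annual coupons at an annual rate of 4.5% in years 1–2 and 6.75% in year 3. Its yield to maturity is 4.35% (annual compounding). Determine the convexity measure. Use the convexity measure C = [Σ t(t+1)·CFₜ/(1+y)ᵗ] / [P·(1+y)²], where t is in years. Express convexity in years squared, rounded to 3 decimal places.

With y = 0.0435:
  t   CF        PV=CF/(1+0.0435)^t    t·PV        t(t+1)·PV
  1       450.00       431.2410       431.2410         862.4820
  2       450.00       413.2640       826.5281       2,479.5842
  3    10,675.00     9,394.8646    28,184.5937     112,738.3747
  Σ                 10,239.3696    29,442.3628     116,080.4409
P = 10,239.3696.
Convexity = Σ t(t+1)·PV / [P·(1+y)²] = 116,080.4409 / (10,239.3696 × 1.088892) = 10.41120.

10.411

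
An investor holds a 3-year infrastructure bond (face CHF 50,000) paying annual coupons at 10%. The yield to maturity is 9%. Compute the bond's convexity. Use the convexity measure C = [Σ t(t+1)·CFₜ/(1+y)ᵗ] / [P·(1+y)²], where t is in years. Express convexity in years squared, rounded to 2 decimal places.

8.93

With y = 0.09:
  t   CF        PV=CF/(1+0.09)^t    t·PV        t(t+1)·PV
  1     5,000.00     4,587.1560     4,587.1560       9,174.3119
  2     5,000.00     4,208.4000     8,416.7999      25,250.3998
  3    55,000.00    42,470.0914   127,410.2742     509,641.0968
  Σ                 51,265.6473   140,414.2301     544,065.8086
P = 51,265.6473.
Convexity = Σ t(t+1)·PV / [P·(1+y)²] = 544,065.8086 / (51,265.6473 × 1.188100) = 8.93248.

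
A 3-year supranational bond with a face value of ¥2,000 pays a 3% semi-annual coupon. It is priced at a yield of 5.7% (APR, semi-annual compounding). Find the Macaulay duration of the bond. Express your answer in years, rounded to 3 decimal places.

Periodic yield y = 0.0285. Discount each cash flow and weight by its period:
  t   CF        PV=CF/(1+0.0285)^t    t·PV
  1        30.00        29.1687        29.1687
  2        30.00        28.3604        56.7208
  3        30.00        27.5745        82.7236
  4        30.00        26.8104       107.2418
  5        30.00        26.0675       130.3376
  6     2,030.00     1,715.0242    10,290.1454
  Σ                  1,853.0059    10,696.3380
Price P = Σ PV = 1,853.0059.
Macaulay duration = Σ(t·PV) / P = 10,696.3380 / 1,853.0059 = 5.77243 half-year periods.
In years: 5.77243 / 2 = 2.88621 years.

2.886 years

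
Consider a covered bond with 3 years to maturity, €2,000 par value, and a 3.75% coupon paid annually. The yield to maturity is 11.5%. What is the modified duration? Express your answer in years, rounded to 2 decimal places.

Periodic yield y = 0.115. First find Macaulay duration:
  t   CF        PV=CF/(1+0.115)^t    t·PV
  1        75.00        67.2646        67.2646
  2        75.00        60.3270       120.6539
  3     2,075.00     1,496.9024     4,490.7073
  Σ                  1,624.4940     4,678.6259
P = 1,624.4940; Macaulay duration = 4,678.6259 / 1,624.4940 = 2.88005 years.
Modified duration = D_Mac / (1 + y) = 2.88005 / 1.115 = 2.58301 years.

2.58 years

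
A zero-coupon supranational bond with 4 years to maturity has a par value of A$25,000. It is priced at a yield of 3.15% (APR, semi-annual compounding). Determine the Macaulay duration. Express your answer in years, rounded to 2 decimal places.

4.00 years

A zero-coupon bond has a single cash flow at maturity, so its Macaulay duration equals its maturity: 4 years.
(Equivalently: 8 semi-annual periods ÷ 2 = 4 years.)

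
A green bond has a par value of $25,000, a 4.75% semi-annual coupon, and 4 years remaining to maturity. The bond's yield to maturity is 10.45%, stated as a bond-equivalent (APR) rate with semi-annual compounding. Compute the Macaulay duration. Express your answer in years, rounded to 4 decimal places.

3.6495 years

Periodic yield y = 0.05225. Discount each cash flow and weight by its period:
  t   CF        PV=CF/(1+0.05225)^t    t·PV
  1       593.75       564.2670       564.2670
  2       593.75       536.2481     1,072.4962
  3       593.75       509.6204     1,528.8613
  4       593.75       484.3150     1,937.2598
  5       593.75       460.2661     2,301.3303
  6       593.75       437.4113     2,624.4679
  7       593.75       415.6914     2,909.8401
  8    25,593.75    17,028.7374   136,229.8991
  Σ                 20,436.5567   149,168.4217
Price P = Σ PV = 20,436.5567.
Macaulay duration = Σ(t·PV) / P = 149,168.4217 / 20,436.5567 = 7.29910 half-year periods.
In years: 7.29910 / 2 = 3.64955 years.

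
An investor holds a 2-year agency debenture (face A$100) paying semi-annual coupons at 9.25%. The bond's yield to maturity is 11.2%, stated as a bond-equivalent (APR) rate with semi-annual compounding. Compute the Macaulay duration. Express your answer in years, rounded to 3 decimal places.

1.869 years

Periodic yield y = 0.056. Discount each cash flow and weight by its period:
  t   CF        PV=CF/(1+0.056)^t    t·PV
  1        4.625         4.3797         4.3797
  2        4.625         4.1475         8.2950
  3        4.625         3.9275        11.7826
  4      104.625        84.1356       336.5424
  Σ                     96.5903       360.9997
Price P = Σ PV = 96.5903.
Macaulay duration = Σ(t·PV) / P = 360.9997 / 96.5903 = 3.73743 half-year periods.
In years: 3.73743 / 2 = 1.86872 years.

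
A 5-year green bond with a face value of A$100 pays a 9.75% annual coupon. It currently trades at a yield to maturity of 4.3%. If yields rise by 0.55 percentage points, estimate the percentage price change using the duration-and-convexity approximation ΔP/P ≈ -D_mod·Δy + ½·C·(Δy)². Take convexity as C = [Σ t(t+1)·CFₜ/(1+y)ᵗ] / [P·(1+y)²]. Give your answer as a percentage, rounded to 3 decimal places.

With y = 0.043:
  t   CF        PV=CF/(1+0.043)^t    t·PV        t(t+1)·PV
  1         9.75         9.3480         9.3480          18.6961
  2         9.75         8.9626        17.9253          53.7758
  3         9.75         8.5931        25.7794         103.1176
  4         9.75         8.2389        32.9555         164.7773
  5       109.75        88.9166       444.5831       2,667.4989
  Σ                    124.0593       530.5913       3,007.8657
P = 124.0593; D_Mac = 4.27692 yrs; D_mod = 4.10059 yrs; C = 22.28746.
Duration effect: -4.10059 × (+0.0055) = -0.022553
Convexity effect: 0.5 × 22.28746 × (0.0055)² = +0.0003371
ΔP/P ≈ -0.022553 + 0.0003371 = -0.022216 = -2.2216%.

-2.222%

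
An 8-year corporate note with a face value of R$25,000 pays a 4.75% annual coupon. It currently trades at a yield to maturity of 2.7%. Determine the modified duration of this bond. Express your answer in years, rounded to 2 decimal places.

Periodic yield y = 0.027. First find Macaulay duration:
  t   CF        PV=CF/(1+0.027)^t    t·PV
  1     1,187.50     1,156.2804     1,156.2804
  2     1,187.50     1,125.8816     2,251.7632
  3     1,187.50     1,096.2820     3,288.8460
  4     1,187.50     1,067.4606     4,269.8423
  5     1,187.50     1,039.3969     5,196.9843
  6     1,187.50     1,012.0709     6,072.4257
  7     1,187.50       985.4634     6,898.2440
  8    26,187.50    21,160.7225   169,285.7798
  Σ                 28,643.5584   198,420.1658
P = 28,643.5584; Macaulay duration = 198,420.1658 / 28,643.5584 = 6.92722 years.
Modified duration = D_Mac / (1 + y) = 6.92722 / 1.027 = 6.74510 years.

6.75 years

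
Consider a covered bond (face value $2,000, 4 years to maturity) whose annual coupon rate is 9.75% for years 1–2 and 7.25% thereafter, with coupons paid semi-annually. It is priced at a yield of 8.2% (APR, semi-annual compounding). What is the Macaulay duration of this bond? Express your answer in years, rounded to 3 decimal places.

3.431 years

Periodic yield y = 0.041. Discount each cash flow and weight by its period:
  t   CF        PV=CF/(1+0.041)^t    t·PV
  1        97.50        93.6599        93.6599
  2        97.50        89.9711       179.9423
  3        97.50        86.4276       259.2828
  4        97.50        83.0236       332.0945
  5        72.50        59.3041       296.5203
  6        72.50        56.9683       341.8101
  7        72.50        54.7246       383.0725
  8     2,072.50     1,502.7568    12,022.0544
  Σ                  2,026.8361    13,908.4367
Price P = Σ PV = 2,026.8361.
Macaulay duration = Σ(t·PV) / P = 13,908.4367 / 2,026.8361 = 6.86214 half-year periods.
In years: 6.86214 / 2 = 3.43107 years.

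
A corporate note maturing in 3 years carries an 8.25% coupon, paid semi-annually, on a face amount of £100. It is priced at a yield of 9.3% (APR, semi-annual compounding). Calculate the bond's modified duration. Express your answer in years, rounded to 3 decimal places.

Periodic yield y = 0.0465. First find Macaulay duration:
  t   CF        PV=CF/(1+0.0465)^t    t·PV
  1        4.125         3.9417         3.9417
  2        4.125         3.7666         7.5331
  3        4.125         3.5992        10.7976
  4        4.125         3.4393        13.7571
  5        4.125         3.2865        16.4323
  6      104.125        79.2720       475.6318
  Σ                     97.3052       528.0936
P = 97.3052; Macaulay duration = 528.0936 / 97.3052 = 5.42719 half-year periods = 2.71359 years.
Modified duration = D_Mac / (1 + y) = 2.71359 / 1.0465 = 2.59302 years.

2.593 years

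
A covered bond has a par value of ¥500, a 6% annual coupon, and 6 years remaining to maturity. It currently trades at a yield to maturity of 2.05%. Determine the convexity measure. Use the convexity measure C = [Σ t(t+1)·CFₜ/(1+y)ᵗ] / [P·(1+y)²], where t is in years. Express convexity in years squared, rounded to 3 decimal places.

34.048

With y = 0.0205:
  t   CF        PV=CF/(1+0.0205)^t    t·PV        t(t+1)·PV
  1        30.00        29.3974        29.3974          58.7947
  2        30.00        28.8068        57.6136         172.8409
  3        30.00        28.2281        84.6844         338.7377
  4        30.00        27.6611       110.6443         553.2217
  5        30.00        27.1054       135.5271         813.1627
  6       530.00       469.2430     2,815.4581      19,708.2066
  Σ                    610.4418     3,233.3249      21,644.9643
P = 610.4418.
Convexity = Σ t(t+1)·PV / [P·(1+y)²] = 21,644.9643 / (610.4418 × 1.041420) = 34.04761.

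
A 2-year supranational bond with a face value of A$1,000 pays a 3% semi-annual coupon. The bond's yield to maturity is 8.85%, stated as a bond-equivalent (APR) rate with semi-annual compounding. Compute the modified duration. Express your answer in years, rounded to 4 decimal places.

1.8704 years

Periodic yield y = 0.04425. First find Macaulay duration:
  t   CF        PV=CF/(1+0.04425)^t    t·PV
  1        15.00        14.3644        14.3644
  2        15.00        13.7557        27.5114
  3        15.00        13.1728        39.5184
  4     1,015.00       853.5876     3,414.3505
  Σ                    894.8805     3,495.7446
P = 894.8805; Macaulay duration = 3,495.7446 / 894.8805 = 3.90638 half-year periods = 1.95319 years.
Modified duration = D_Mac / (1 + y) = 1.95319 / 1.04425 = 1.87042 years.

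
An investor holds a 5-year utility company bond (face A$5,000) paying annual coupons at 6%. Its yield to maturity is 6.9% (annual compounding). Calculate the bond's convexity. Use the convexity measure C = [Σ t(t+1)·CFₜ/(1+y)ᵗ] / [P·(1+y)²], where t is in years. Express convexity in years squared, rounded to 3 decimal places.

With y = 0.069:
  t   CF        PV=CF/(1+0.069)^t    t·PV        t(t+1)·PV
  1       300.00       280.6361       280.6361         561.2722
  2       300.00       262.5221       525.0442       1,575.1325
  3       300.00       245.5773       736.7318       2,946.9270
  4       300.00       229.7261       918.9046       4,594.5230
  5     5,300.00     3,796.5344    18,982.6722     113,896.0331
  Σ                  4,814.9960    21,443.9888     123,573.8879
P = 4,814.9960.
Convexity = Σ t(t+1)·PV / [P·(1+y)²] = 123,573.8879 / (4,814.9960 × 1.142761) = 22.45822.

22.458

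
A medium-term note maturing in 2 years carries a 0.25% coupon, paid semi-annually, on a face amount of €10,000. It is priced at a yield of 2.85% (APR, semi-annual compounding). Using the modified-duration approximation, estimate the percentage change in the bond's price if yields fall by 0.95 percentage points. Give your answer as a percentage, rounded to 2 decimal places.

+1.87%

Periodic yield y = 0.01425. Modified duration first:
  t   CF        PV=CF/(1+0.01425)^t    t·PV
  1        12.50        12.3244        12.3244
  2        12.50        12.1512        24.3024
  3        12.50        11.9805        35.9415
  4    10,012.50     9,461.5538    37,846.2152
  Σ                  9,498.0099    37,918.7836
P = 9,498.0099; D_Mac = 3.99229 half-year periods = 1.99614 yrs; D_mod = 1.99614/(1+0.01425) = 1.96810 yrs.
ΔP/P ≈ -D_mod · Δy = -1.96810 × (-0.0095) = +0.018697 = +1.8697%.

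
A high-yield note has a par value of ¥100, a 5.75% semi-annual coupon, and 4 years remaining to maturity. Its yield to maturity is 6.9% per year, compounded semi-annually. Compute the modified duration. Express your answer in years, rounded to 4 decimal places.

3.5000 years

Periodic yield y = 0.0345. First find Macaulay duration:
  t   CF        PV=CF/(1+0.0345)^t    t·PV
  1        2.875         2.7791         2.7791
  2        2.875         2.6864         5.3729
  3        2.875         2.5968         7.7905
  4        2.875         2.5102        10.0410
  5        2.875         2.4265        12.1326
  6        2.875         2.3456        14.0736
  7        2.875         2.2674        15.8717
  8      102.875        78.4271       627.4164
  Σ                     96.0392       695.4779
P = 96.0392; Macaulay duration = 695.4779 / 96.0392 = 7.24160 half-year periods = 3.62080 years.
Modified duration = D_Mac / (1 + y) = 3.62080 / 1.0345 = 3.50005 years.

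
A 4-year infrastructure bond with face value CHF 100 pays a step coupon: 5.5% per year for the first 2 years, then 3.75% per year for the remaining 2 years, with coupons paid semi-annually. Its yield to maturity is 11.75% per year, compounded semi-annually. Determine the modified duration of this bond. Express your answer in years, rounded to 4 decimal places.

Periodic yield y = 0.05875. First find Macaulay duration:
  t   CF        PV=CF/(1+0.05875)^t    t·PV
  1        2.750         2.5974         2.5974
  2        2.750         2.4533         4.9065
  3        2.750         2.3171         6.9514
  4        2.750         2.1886         8.7543
  5        1.875         1.4094         7.0470
  6        1.875         1.3312         7.9872
  7        1.875         1.2573         8.8013
  8      101.875        64.5238       516.1908
  Σ                     78.0781       563.2358
P = 78.0781; Macaulay duration = 563.2358 / 78.0781 = 7.21375 half-year periods = 3.60687 years.
Modified duration = D_Mac / (1 + y) = 3.60687 / 1.05875 = 3.40673 years.

3.4067 years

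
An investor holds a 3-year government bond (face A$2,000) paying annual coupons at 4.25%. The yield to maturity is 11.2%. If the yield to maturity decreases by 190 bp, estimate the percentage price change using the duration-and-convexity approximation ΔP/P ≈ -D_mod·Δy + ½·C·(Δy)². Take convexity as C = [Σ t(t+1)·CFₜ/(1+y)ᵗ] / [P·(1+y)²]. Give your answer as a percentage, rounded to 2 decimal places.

With y = 0.112:
  t   CF        PV=CF/(1+0.112)^t    t·PV        t(t+1)·PV
  1        85.00        76.4388        76.4388         152.8777
  2        85.00        68.7400       137.4799         412.4398
  3     2,085.00     1,516.3229     4,548.9687      18,195.8750
  Σ                  1,661.5017     4,762.8875      18,761.1925
P = 1,661.5017; D_Mac = 2.86662 yrs; D_mod = 2.57789 yrs; C = 9.13167.
Duration effect: -2.57789 × (-0.019) = +0.048980
Convexity effect: 0.5 × 9.13167 × (-0.019)² = +0.0016483
ΔP/P ≈ +0.048980 + 0.0016483 = +0.050628 = +5.0628%.

+5.06%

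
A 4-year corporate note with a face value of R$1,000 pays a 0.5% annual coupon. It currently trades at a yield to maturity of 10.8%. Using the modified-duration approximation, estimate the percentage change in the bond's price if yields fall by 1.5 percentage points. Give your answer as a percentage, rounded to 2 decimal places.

Periodic yield y = 0.108. Modified duration first:
  t   CF        PV=CF/(1+0.108)^t    t·PV
  1         5.00         4.5126         4.5126
  2         5.00         4.0728         8.1456
  3         5.00         3.6758        11.0274
  4     1,005.00       666.8175     2,667.2702
  Σ                    679.0787     2,690.9557
P = 679.0787; D_Mac = 3.96266 yrs; D_mod = 3.96266/(1+0.108) = 3.57640 yrs.
ΔP/P ≈ -D_mod · Δy = -3.57640 × (-0.015) = +0.053646 = +5.3646%.

+5.36%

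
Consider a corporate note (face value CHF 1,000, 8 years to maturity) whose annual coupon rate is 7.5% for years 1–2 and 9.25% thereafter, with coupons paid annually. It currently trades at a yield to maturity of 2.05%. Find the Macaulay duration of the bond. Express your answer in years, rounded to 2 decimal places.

6.51 years

Periodic yield y = 0.0205. Discount each cash flow and weight by its year:
  t   CF        PV=CF/(1+0.0205)^t    t·PV
  1        75.00        73.4934        73.4934
  2        75.00        72.0170       144.0341
  3        92.50        87.0368       261.1103
  4        92.50        85.2883       341.1534
  5        92.50        83.5751       417.8753
  6        92.50        81.8962       491.3771
  7        92.50        80.2510       561.7573
  8     1,092.50       928.7897     7,430.3173
  Σ                  1,492.3475     9,721.1181
Price P = Σ PV = 1,492.3475.
Macaulay duration = Σ(t·PV) / P = 9,721.1181 / 1,492.3475 = 6.51398 years.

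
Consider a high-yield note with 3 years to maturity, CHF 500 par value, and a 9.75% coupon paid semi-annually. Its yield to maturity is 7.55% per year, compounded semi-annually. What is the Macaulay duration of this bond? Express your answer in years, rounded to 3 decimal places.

2.683 years

Periodic yield y = 0.03775. Discount each cash flow and weight by its period:
  t   CF        PV=CF/(1+0.03775)^t    t·PV
  1       24.375        23.4883        23.4883
  2       24.375        22.6339        45.2678
  3       24.375        21.8105        65.4316
  4       24.375        21.0171        84.0686
  5       24.375        20.2526       101.2630
  6      524.375       419.8417     2,519.0499
  Σ                    529.0441     2,838.5692
Price P = Σ PV = 529.0441.
Macaulay duration = Σ(t·PV) / P = 2,838.5692 / 529.0441 = 5.36547 half-year periods.
In years: 5.36547 / 2 = 2.68273 years.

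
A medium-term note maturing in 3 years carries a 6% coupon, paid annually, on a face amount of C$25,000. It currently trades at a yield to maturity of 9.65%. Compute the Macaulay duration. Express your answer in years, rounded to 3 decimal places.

2.825 years

Periodic yield y = 0.0965. Discount each cash flow and weight by its year:
  t   CF        PV=CF/(1+0.0965)^t    t·PV
  1     1,500.00     1,367.9891     1,367.9891
  2     1,500.00     1,247.5960     2,495.1921
  3    26,500.00    20,101.1066    60,303.3197
  Σ                 22,716.6917    64,166.5008
Price P = Σ PV = 22,716.6917.
Macaulay duration = Σ(t·PV) / P = 64,166.5008 / 22,716.6917 = 2.82464 years.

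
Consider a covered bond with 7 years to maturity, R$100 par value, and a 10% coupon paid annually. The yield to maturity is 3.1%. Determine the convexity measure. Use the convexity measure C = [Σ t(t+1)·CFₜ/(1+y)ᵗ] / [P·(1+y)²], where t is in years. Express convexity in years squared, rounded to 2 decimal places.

39.15

With y = 0.031:
  t   CF        PV=CF/(1+0.031)^t    t·PV        t(t+1)·PV
  1        10.00         9.6993         9.6993          19.3986
  2        10.00         9.4077        18.8154          56.4461
  3        10.00         9.1248        27.3744         109.4978
  4        10.00         8.8504        35.4018         177.0090
  5        10.00         8.5843        42.9217         257.5301
  6        10.00         8.3262        49.9573         349.7013
  7       110.00        88.8346       621.8420       4,974.7362
  Σ                    142.8274       806.0120       5,944.3191
P = 142.8274.
Convexity = Σ t(t+1)·PV / [P·(1+y)²] = 5,944.3191 / (142.8274 × 1.062961) = 39.15374.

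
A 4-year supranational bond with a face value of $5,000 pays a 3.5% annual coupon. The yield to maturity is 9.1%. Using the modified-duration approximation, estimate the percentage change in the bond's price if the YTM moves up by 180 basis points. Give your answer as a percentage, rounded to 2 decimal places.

Periodic yield y = 0.091. Modified duration first:
  t   CF        PV=CF/(1+0.091)^t    t·PV
  1       175.00       160.4033       160.4033
  2       175.00       147.0241       294.0482
  3       175.00       134.7609       404.2826
  4     5,175.00     3,652.6777    14,610.7108
  Σ                  4,094.8660    15,469.4449
P = 4,094.8660; D_Mac = 3.77777 yrs; D_mod = 3.77777/(1+0.091) = 3.46266 yrs.
ΔP/P ≈ -D_mod · Δy = -3.46266 × (+0.018) = -0.062328 = -6.2328%.

-6.23%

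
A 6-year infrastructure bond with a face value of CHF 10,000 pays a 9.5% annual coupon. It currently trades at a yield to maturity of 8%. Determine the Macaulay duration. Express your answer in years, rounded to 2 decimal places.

Periodic yield y = 0.08. Discount each cash flow and weight by its year:
  t   CF        PV=CF/(1+0.08)^t    t·PV
  1       950.00       879.6296       879.6296
  2       950.00       814.4719     1,628.9438
  3       950.00       754.1406     2,262.4219
  4       950.00       698.2784     2,793.1134
  5       950.00       646.5540     3,232.7702
  6    10,950.00     6,900.3574    41,402.1445
  Σ                 10,693.4319    52,199.0234
Price P = Σ PV = 10,693.4319.
Macaulay duration = Σ(t·PV) / P = 52,199.0234 / 10,693.4319 = 4.88141 years.

4.88 years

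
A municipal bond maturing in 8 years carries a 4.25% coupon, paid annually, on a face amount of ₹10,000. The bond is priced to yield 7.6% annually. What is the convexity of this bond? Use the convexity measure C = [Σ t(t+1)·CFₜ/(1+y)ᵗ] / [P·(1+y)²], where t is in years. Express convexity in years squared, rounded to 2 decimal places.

With y = 0.076:
  t   CF        PV=CF/(1+0.076)^t    t·PV        t(t+1)·PV
  1       425.00       394.9814       394.9814         789.9628
  2       425.00       367.0831       734.1662       2,202.4986
  3       425.00       341.1553     1,023.4659       4,093.8635
  4       425.00       317.0588     1,268.2353       6,341.1765
  5       425.00       294.6643     1,473.3217       8,839.9300
  6       425.00       273.8516     1,643.1097      11,501.7677
  7       425.00       254.5089     1,781.5625      14,252.5003
  8    10,425.00     5,802.0023    46,416.0180     417,744.1621
  Σ                  8,045.3058    54,734.8607     465,765.8616
P = 8,045.3058.
Convexity = Σ t(t+1)·PV / [P·(1+y)²] = 465,765.8616 / (8,045.3058 × 1.157776) = 50.00352.

50.00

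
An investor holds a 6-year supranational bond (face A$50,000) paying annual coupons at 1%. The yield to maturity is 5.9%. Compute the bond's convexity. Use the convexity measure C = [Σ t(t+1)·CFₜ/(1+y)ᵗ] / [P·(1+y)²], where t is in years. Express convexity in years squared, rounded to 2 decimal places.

With y = 0.059:
  t   CF        PV=CF/(1+0.059)^t    t·PV        t(t+1)·PV
  1       500.00       472.1435       472.1435         944.2871
  2       500.00       445.8390       891.6781       2,675.0342
  3       500.00       421.0000     1,263.0001       5,052.0003
  4       500.00       397.5449     1,590.1795       7,950.8976
  5       500.00       375.3965     1,876.9824      11,261.8946
  6    50,500.00    35,802.6866   214,816.1199   1,503,712.8391
  Σ                 37,914.6106   220,910.1035   1,531,596.9529
P = 37,914.6106.
Convexity = Σ t(t+1)·PV / [P·(1+y)²] = 1,531,596.9529 / (37,914.6106 × 1.121481) = 36.02019.

36.02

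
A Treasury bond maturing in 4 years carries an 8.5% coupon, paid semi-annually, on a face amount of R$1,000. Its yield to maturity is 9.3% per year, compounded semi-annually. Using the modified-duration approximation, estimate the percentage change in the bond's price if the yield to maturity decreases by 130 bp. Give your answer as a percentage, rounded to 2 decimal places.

Periodic yield y = 0.0465. Modified duration first:
  t   CF        PV=CF/(1+0.0465)^t    t·PV
  1        42.50        40.6116        40.6116
  2        42.50        38.8070        77.6141
  3        42.50        37.0827       111.2481
  4        42.50        35.4350       141.7399
  5        42.50        33.8605       169.3023
  6        42.50        32.3559       194.1354
  7        42.50        30.9182       216.4274
  8     1,042.50       724.7066     5,797.6526
  Σ                    973.7774     6,748.7313
P = 973.7774; D_Mac = 6.93047 half-year periods = 3.46523 yrs; D_mod = 3.46523/(1+0.0465) = 3.31126 yrs.
ΔP/P ≈ -D_mod · Δy = -3.31126 × (-0.013) = +0.043046 = +4.3046%.

+4.30%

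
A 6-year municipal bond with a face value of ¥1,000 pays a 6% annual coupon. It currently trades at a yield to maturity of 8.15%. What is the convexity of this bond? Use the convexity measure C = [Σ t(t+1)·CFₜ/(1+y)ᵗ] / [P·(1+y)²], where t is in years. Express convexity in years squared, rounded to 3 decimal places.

With y = 0.0815:
  t   CF        PV=CF/(1+0.0815)^t    t·PV        t(t+1)·PV
  1        60.00        55.4785        55.4785         110.9570
  2        60.00        51.2977       102.5955         307.7864
  3        60.00        47.4320       142.2961         569.1843
  4        60.00        43.8576       175.4305         877.1526
  5        60.00        40.5526       202.7630       1,216.5778
  6     1,060.00       662.4403     3,974.6416      27,822.4912
  Σ                    901.0588     4,653.2051      30,904.1493
P = 901.0588.
Convexity = Σ t(t+1)·PV / [P·(1+y)²] = 30,904.1493 / (901.0588 × 1.169642) = 29.32315.

29.323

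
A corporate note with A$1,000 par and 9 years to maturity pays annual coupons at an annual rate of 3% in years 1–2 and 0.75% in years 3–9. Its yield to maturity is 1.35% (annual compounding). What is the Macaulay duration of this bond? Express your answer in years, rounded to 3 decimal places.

8.407 years

Periodic yield y = 0.0135. Discount each cash flow and weight by its year:
  t   CF        PV=CF/(1+0.0135)^t    t·PV
  1        30.00        29.6004        29.6004
  2        30.00        29.2061        58.4122
  3         7.50         7.2043        21.6128
  4         7.50         7.1083        28.4332
  5         7.50         7.0136        35.0681
  6         7.50         6.9202        41.5212
  7         7.50         6.8280        47.7962
  8         7.50         6.7371        53.8966
  9     1,007.50       892.9585     8,036.6265
  Σ                    993.5765     8,352.9673
Price P = Σ PV = 993.5765.
Macaulay duration = Σ(t·PV) / P = 8,352.9673 / 993.5765 = 8.40697 years.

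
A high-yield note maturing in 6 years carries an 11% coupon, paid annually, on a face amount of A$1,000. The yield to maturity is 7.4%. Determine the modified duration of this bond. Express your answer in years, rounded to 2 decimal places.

Periodic yield y = 0.074. First find Macaulay duration:
  t   CF        PV=CF/(1+0.074)^t    t·PV
  1       110.00       102.4209       102.4209
  2       110.00        95.3639       190.7279
  3       110.00        88.7932       266.3797
  4       110.00        82.6753       330.7010
  5       110.00        76.9788       384.8941
  6     1,110.00       723.2647     4,339.5884
  Σ                  1,169.4968     5,614.7120
P = 1,169.4968; Macaulay duration = 5,614.7120 / 1,169.4968 = 4.80096 years.
Modified duration = D_Mac / (1 + y) = 4.80096 / 1.074 = 4.47017 years.

4.47 years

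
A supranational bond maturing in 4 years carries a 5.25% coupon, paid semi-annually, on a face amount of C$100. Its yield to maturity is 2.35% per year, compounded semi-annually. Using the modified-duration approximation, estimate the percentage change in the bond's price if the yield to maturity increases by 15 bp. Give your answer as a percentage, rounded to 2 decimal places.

Periodic yield y = 0.01175. Modified duration first:
  t   CF        PV=CF/(1+0.01175)^t    t·PV
  1        2.625         2.5945         2.5945
  2        2.625         2.5644         5.1288
  3        2.625         2.5346         7.6038
  4        2.625         2.5052        10.0207
  5        2.625         2.4761        12.3804
  6        2.625         2.4473        14.6839
  7        2.625         2.4189        16.9323
  8      102.625        93.4690       747.7518
  Σ                    111.0099       817.0960
P = 111.0099; D_Mac = 7.36057 half-year periods = 3.68028 yrs; D_mod = 3.68028/(1+0.01175) = 3.63754 yrs.
ΔP/P ≈ -D_mod · Δy = -3.63754 × (+0.0015) = -0.005456 = -0.5456%.

-0.55%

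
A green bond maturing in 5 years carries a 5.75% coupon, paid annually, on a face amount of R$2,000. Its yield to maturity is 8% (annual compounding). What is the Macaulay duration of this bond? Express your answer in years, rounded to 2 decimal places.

Periodic yield y = 0.08. Discount each cash flow and weight by its year:
  t   CF        PV=CF/(1+0.08)^t    t·PV
  1       115.00       106.4815       106.4815
  2       115.00        98.5940       197.1879
  3       115.00        91.2907       273.8721
  4       115.00        84.5284       338.1137
  5     2,115.00     1,439.4335     7,197.1673
  Σ                  1,820.3280     8,112.8226
Price P = Σ PV = 1,820.3280.
Macaulay duration = Σ(t·PV) / P = 8,112.8226 / 1,820.3280 = 4.45679 years.

4.46 years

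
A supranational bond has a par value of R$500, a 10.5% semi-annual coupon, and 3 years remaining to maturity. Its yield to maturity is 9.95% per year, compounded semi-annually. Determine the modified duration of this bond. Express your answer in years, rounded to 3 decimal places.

2.527 years

Periodic yield y = 0.04975. First find Macaulay duration:
  t   CF        PV=CF/(1+0.04975)^t    t·PV
  1        26.25        25.0060        25.0060
  2        26.25        23.8209        47.6417
  3        26.25        22.6919        68.0758
  4        26.25        21.6165        86.4661
  5        26.25        20.5921       102.9603
  6       526.25       393.2573     2,359.5439
  Σ                    506.9847     2,689.6938
P = 506.9847; Macaulay duration = 2,689.6938 / 506.9847 = 5.30528 half-year periods = 2.65264 years.
Modified duration = D_Mac / (1 + y) = 2.65264 / 1.04975 = 2.52692 years.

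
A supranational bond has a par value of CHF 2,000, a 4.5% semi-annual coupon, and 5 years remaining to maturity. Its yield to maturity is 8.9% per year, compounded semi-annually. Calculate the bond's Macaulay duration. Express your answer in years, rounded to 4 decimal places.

Periodic yield y = 0.0445. Discount each cash flow and weight by its period:
  t   CF        PV=CF/(1+0.0445)^t    t·PV
  1        45.00        43.0828        43.0828
  2        45.00        41.2473        82.4946
  3        45.00        39.4900       118.4700
  4        45.00        37.8076       151.2303
  5        45.00        36.1968       180.9840
  6        45.00        34.6547       207.9281
  7        45.00        33.1782       232.2477
  8        45.00        31.7647       254.1177
  9        45.00        30.4114       273.7027
  10    2,045.00     1,323.1494    13,231.4935
  Σ                  1,650.9829    14,775.7515
Price P = Σ PV = 1,650.9829.
Macaulay duration = Σ(t·PV) / P = 14,775.7515 / 1,650.9829 = 8.94967 half-year periods.
In years: 8.94967 / 2 = 4.47483 years.

4.4748 years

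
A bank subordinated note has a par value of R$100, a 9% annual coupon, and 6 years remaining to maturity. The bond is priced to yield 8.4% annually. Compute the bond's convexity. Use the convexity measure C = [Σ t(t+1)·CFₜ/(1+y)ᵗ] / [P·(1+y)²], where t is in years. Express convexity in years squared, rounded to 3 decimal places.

27.167

With y = 0.084:
  t   CF        PV=CF/(1+0.084)^t    t·PV        t(t+1)·PV
  1         9.00         8.3026         8.3026          16.6052
  2         9.00         7.6592        15.3184          45.9553
  3         9.00         7.0657        21.1971          84.7883
  4         9.00         6.5182        26.0727         130.3633
  5         9.00         6.0131        30.0653         180.3920
  6       109.00        67.1817       403.0900       2,821.6302
  Σ                    102.7404       504.0461       3,279.7343
P = 102.7404.
Convexity = Σ t(t+1)·PV / [P·(1+y)²] = 3,279.7343 / (102.7404 × 1.175056) = 27.16683.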